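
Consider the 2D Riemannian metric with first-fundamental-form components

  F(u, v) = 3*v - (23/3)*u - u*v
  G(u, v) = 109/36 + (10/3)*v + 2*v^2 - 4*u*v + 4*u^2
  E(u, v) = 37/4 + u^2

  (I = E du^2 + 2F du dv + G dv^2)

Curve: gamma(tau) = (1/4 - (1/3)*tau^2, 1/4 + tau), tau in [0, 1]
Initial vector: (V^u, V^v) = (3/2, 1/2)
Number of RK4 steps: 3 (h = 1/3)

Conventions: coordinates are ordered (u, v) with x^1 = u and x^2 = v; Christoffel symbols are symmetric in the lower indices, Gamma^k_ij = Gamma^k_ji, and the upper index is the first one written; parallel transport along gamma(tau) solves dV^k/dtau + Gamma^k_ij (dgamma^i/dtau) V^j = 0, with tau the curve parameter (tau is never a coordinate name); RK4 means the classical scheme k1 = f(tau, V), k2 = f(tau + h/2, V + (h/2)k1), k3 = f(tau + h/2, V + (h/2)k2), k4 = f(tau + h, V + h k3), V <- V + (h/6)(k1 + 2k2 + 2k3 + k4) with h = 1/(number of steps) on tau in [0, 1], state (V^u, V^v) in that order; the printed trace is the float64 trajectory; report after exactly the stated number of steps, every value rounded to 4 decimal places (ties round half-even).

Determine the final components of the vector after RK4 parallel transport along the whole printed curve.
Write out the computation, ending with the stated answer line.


gamma'(tau) = (-(2/3)*tau, 1); f(tau, V)^k = -Gamma^k_ij(gamma(tau)) gamma'^i(tau) V^j; h = 1/3; intermediate values shown to 6 dp
curve data and Christoffel symbols at the stage parameters:
  tau = 0.000000: gamma = (0.250000, 0.250000), gamma' = (0.000000, 1.000000); Gamma_uuu = -0.245280, Gamma_uuv = 0.017259, Gamma_uvv = 0.309391, Gamma_vuu = -2.061698, Gamma_vuv = 0.130758, Gamma_vvv = 0.513523
  tau = 0.166667: gamma = (0.240741, 0.416667), gamma' = (-0.111111, 1.000000); Gamma_uuu = -0.106900, Gamma_uuv = 0.002134, Gamma_uvv = 0.318978, Gamma_vuu = -1.775552, Gamma_vuv = 0.028537, Gamma_vvv = 0.487656
  tau = 0.333333: gamma = (0.212963, 0.583333), gamma' = (-0.222222, 1.000000); Gamma_uuu = 0.021756, Gamma_uuv = -0.000044, Gamma_uvv = 0.334036, Gamma_vuu = -1.545704, Gamma_vuv = -0.058984, Gamma_vvv = 0.451490
  tau = 0.500000: gamma = (0.166667, 0.750000), gamma' = (-0.333333, 1.000000); Gamma_uuu = 0.142425, Gamma_uuv = 0.012301, Gamma_uvv = 0.358330, Gamma_vuu = -1.362944, Gamma_vuv = -0.134701, Gamma_vvv = 0.403862
  tau = 0.666667: gamma = (0.101852, 0.916667), gamma' = (-0.444444, 1.000000); Gamma_uuu = 0.258137, Gamma_uuv = 0.040958, Gamma_uvv = 0.397420, Gamma_vuu = -1.220079, Gamma_vuv = -0.202202, Gamma_vvv = 0.343225
  tau = 0.833333: gamma = (0.018519, 1.083333), gamma' = (-0.555556, 1.000000); Gamma_uuu = 0.373110, Gamma_uuv = 0.088689, Gamma_uvv = 0.459421, Gamma_vuu = -1.111697, Gamma_vuv = -0.265679, Gamma_vvv = 0.266932
  tau = 1.000000: gamma = (-0.083333, 1.250000), gamma' = (-0.666667, 1.000000); Gamma_uuu = 0.492946, Gamma_uuv = 0.160224, Gamma_uvv = 0.556509, Gamma_vuu = -1.034152, Gamma_vuv = -0.330107, Gamma_vvv = 0.170283
step 0: V^u = 1.5000, V^v = 0.5000
step 1: k1 = (-0.180584, -0.452898), k2 = (-0.155907, -0.537607), k3 = (-0.151464, -0.531696), k4 = (-0.100748, -0.562351); V <- V + (h/6)(k1 + 2k2 + 2k3 + k4): V^u = 1.4502, V^v = 0.3248
step 2: k1 = (-0.101418, -0.563490), k2 = (-0.031366, -0.561713), k3 = (-0.031060, -0.565577), k4 = (0.054546, -0.548646); V <- V + (h/6)(k1 + 2k2 + 2k3 + k4): V^u = 1.4407, V^v = 0.1377
step 3: k1 = (0.054042, -0.549567), k2 = (0.152995, -0.529321), k3 = (0.153567, -0.536523), k4 = (0.269720, -0.520028); V <- V + (h/6)(k1 + 2k2 + 2k3 + k4): V^u = 1.4927, V^v = -0.0401

Answer: V^u = 1.4927, V^v = -0.0401


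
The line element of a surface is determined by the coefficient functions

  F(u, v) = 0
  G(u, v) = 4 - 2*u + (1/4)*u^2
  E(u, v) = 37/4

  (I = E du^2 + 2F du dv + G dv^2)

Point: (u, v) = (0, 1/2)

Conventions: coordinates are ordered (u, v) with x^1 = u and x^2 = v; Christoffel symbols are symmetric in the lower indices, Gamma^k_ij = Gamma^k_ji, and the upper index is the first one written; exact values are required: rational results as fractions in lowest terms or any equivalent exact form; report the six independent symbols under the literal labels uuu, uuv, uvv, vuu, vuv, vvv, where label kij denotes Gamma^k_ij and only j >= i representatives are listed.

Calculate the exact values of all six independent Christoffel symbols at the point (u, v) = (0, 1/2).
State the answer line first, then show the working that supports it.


Answer: Gamma_uuu = 0, Gamma_uuv = 0, Gamma_uvv = 4/37, Gamma_vuu = 0, Gamma_vuv = -1/4, Gamma_vvv = 0

E = 37/4, F = 0, G = 4 at the point
E_u = 0, E_v = 0, F_u = 0, F_v = 0, G_u = -2, G_v = 0
EG - F^2 = 37;  g^inv = (1/37) * [[4, 0], [0, 37/4]]
first-kind symbols [ij,l] = (1/2)(d_i g_jl + d_j g_il - d_l g_ij): [uu,u] = E_u/2 = 0, [uu,v] = F_u - E_v/2 = 0, [uv,u] = E_v/2 = 0, [uv,v] = G_u/2 = -1, [vv,u] = F_v - G_u/2 = 1, [vv,v] = G_v/2 = 0
Gamma^u_ij = (G*[ij,u] - F*[ij,v])/(EG - F^2), Gamma^v_ij = (E*[ij,v] - F*[ij,u])/(EG - F^2)


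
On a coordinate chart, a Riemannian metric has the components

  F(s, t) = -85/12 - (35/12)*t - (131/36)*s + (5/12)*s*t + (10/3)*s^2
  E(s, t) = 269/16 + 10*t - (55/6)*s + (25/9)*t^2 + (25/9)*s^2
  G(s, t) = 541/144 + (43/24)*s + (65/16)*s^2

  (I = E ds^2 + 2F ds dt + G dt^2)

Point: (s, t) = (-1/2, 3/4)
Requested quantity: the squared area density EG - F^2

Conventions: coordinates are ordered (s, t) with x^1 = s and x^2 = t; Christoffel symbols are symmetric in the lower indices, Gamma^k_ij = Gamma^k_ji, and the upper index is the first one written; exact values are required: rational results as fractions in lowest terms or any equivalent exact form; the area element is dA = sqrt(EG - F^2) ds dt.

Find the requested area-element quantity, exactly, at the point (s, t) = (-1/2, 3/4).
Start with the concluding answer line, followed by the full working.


Answer: EG - F^2 = 76677/1024

E = 2243/72, F = -1951/288, G = 2233/576; EG - F^2 = 76677/1024


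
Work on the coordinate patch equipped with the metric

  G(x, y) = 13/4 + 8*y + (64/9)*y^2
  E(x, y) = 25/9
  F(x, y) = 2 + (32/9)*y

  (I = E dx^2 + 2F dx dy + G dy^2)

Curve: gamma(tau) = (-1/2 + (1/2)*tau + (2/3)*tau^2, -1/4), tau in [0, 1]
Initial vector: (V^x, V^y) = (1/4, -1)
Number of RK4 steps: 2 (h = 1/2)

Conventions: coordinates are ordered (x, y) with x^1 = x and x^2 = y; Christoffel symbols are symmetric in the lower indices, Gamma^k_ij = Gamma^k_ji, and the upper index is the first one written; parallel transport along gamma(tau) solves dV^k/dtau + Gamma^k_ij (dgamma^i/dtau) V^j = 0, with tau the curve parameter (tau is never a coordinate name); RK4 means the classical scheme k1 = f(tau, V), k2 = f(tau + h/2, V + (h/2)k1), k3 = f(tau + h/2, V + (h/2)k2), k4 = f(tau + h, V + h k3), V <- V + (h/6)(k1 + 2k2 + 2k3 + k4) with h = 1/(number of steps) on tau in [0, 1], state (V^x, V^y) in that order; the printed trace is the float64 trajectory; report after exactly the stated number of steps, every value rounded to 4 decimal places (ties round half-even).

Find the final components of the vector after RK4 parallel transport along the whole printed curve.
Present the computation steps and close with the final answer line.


gamma'(tau) = (1/2 + (4/3)*tau, 0); f(tau, V)^k = -Gamma^k_ij(gamma(tau)) gamma'^i(tau) V^j; h = 1/2; intermediate values shown to 6 dp
curve data and Christoffel symbols at the stage parameters:
  tau = 0.000000: gamma = (-0.500000, -0.250000), gamma' = (0.500000, 0.000000); Gamma_xxx = 0.000000, Gamma_xxy = 0.000000, Gamma_xyy = 1.024000, Gamma_yxx = 0.000000, Gamma_yxy = 0.000000, Gamma_yyy = 0.640000
  tau = 0.250000: gamma = (-0.333333, -0.250000), gamma' = (0.833333, 0.000000); Gamma_xxx = 0.000000, Gamma_xxy = 0.000000, Gamma_xyy = 1.024000, Gamma_yxx = 0.000000, Gamma_yxy = 0.000000, Gamma_yyy = 0.640000
  tau = 0.500000: gamma = (-0.083333, -0.250000), gamma' = (1.166667, 0.000000); Gamma_xxx = 0.000000, Gamma_xxy = 0.000000, Gamma_xyy = 1.024000, Gamma_yxx = 0.000000, Gamma_yxy = 0.000000, Gamma_yyy = 0.640000
  tau = 0.750000: gamma = (0.250000, -0.250000), gamma' = (1.500000, 0.000000); Gamma_xxx = 0.000000, Gamma_xxy = 0.000000, Gamma_xyy = 1.024000, Gamma_yxx = 0.000000, Gamma_yxy = 0.000000, Gamma_yyy = 0.640000
  tau = 1.000000: gamma = (0.666667, -0.250000), gamma' = (1.833333, 0.000000); Gamma_xxx = 0.000000, Gamma_xxy = 0.000000, Gamma_xyy = 1.024000, Gamma_yxx = 0.000000, Gamma_yxy = 0.000000, Gamma_yyy = 0.640000
step 0: V^x = 0.2500, V^y = -1.0000
step 1: k1 = (0.000000, 0.000000), k2 = (0.000000, 0.000000), k3 = (0.000000, 0.000000), k4 = (0.000000, 0.000000); V <- V + (h/6)(k1 + 2k2 + 2k3 + k4): V^x = 0.2500, V^y = -1.0000
step 2: k1 = (0.000000, 0.000000), k2 = (0.000000, 0.000000), k3 = (0.000000, 0.000000), k4 = (0.000000, 0.000000); V <- V + (h/6)(k1 + 2k2 + 2k3 + k4): V^x = 0.2500, V^y = -1.0000

Answer: V^x = 0.2500, V^y = -1.0000


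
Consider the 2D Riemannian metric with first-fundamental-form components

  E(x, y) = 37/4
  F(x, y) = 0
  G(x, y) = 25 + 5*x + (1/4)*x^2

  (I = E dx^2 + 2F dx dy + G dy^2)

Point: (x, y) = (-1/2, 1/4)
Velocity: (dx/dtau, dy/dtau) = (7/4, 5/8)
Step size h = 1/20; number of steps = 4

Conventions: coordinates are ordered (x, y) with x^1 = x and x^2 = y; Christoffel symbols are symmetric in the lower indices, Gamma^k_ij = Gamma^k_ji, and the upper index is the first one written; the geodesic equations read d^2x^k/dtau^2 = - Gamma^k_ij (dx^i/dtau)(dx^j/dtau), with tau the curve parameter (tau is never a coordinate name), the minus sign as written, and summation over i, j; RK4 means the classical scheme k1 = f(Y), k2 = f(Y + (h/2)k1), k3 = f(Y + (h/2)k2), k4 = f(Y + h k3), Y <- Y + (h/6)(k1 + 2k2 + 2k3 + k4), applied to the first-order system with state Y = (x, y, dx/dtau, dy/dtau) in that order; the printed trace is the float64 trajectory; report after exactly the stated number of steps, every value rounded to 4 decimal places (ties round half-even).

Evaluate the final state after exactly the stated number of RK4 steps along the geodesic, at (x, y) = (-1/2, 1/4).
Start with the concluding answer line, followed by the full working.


Answer: x = -0.1481, y = 0.3705, dx/dtau = 1.7690, dy/dtau = 0.5811

f(Y) = (dx/dtau, dy/dtau, -Gamma^x_ij Y'^i Y'^j, -Gamma^y_ij Y'^i Y'^j) with the Gammas evaluated at the stage position; h = 0.050000; intermediate values shown to 6 dp
step 0: x = -0.5000, y = 0.2500, dx/dtau = 1.7500, dy/dtau = 0.6250
step 1:
  k1: at (x, y) = (-0.500000, 0.250000), (dx/dtau, dy/dtau) = (1.750000, 0.625000); Gamma_xxx = 0.000000, Gamma_xxy = 0.000000, Gamma_xyy = -0.256757, Gamma_yxx = 0.000000, Gamma_yxy = 0.105263, Gamma_yyy = 0.000000; k1 = (1.750000, 0.625000, 0.100296, -0.230263)
  k2: at (x, y) = (-0.456250, 0.265625), (dx/dtau, dy/dtau) = (1.752507, 0.619243); Gamma_xxx = 0.000000, Gamma_xxy = 0.000000, Gamma_xyy = -0.257939, Gamma_yxx = 0.000000, Gamma_yxy = 0.104781, Gamma_yyy = 0.000000; k2 = (1.752507, 0.619243, 0.098910, -0.227422)
  k3: at (x, y) = (-0.456187, 0.265481), (dx/dtau, dy/dtau) = (1.752473, 0.619314); Gamma_xxx = 0.000000, Gamma_xxy = 0.000000, Gamma_xyy = -0.257941, Gamma_yxx = 0.000000, Gamma_yxy = 0.104780, Gamma_yyy = 0.000000; k3 = (1.752473, 0.619314, 0.098933, -0.227442)
  k4: at (x, y) = (-0.412376, 0.280966), (dx/dtau, dy/dtau) = (1.754947, 0.613628); Gamma_xxx = 0.000000, Gamma_xxy = 0.000000, Gamma_xyy = -0.259125, Gamma_yxx = 0.000000, Gamma_yxy = 0.104301, Gamma_yyy = 0.000000; k4 = (1.754947, 0.613628, 0.097571, -0.224640)
  Y <- Y + (h/6)(k1 + 2k2 + 2k3 + k4): x = -0.4124, y = 0.2810, dx/dtau = 1.7549, dy/dtau = 0.6136
step 2:
  k1: at (x, y) = (-0.412376, 0.280965), (dx/dtau, dy/dtau) = (1.754946, 0.613628); Gamma_xxx = 0.000000, Gamma_xxy = 0.000000, Gamma_xyy = -0.259125, Gamma_yxx = 0.000000, Gamma_yxy = 0.104301, Gamma_yyy = 0.000000; k1 = (1.754946, 0.613628, 0.097571, -0.224640)
  k2: at (x, y) = (-0.368502, 0.296305), (dx/dtau, dy/dtau) = (1.757386, 0.608012); Gamma_xxx = 0.000000, Gamma_xxy = 0.000000, Gamma_xyy = -0.260311, Gamma_yxx = 0.000000, Gamma_yxy = 0.103826, Gamma_yyy = 0.000000; k2 = (1.757386, 0.608012, 0.096231, -0.221879)
  k3: at (x, y) = (-0.368441, 0.296165), (dx/dtau, dy/dtau) = (1.757352, 0.608081); Gamma_xxx = 0.000000, Gamma_xxy = 0.000000, Gamma_xyy = -0.260312, Gamma_yxx = 0.000000, Gamma_yxy = 0.103825, Gamma_yyy = 0.000000; k3 = (1.757352, 0.608081, 0.096254, -0.221898)
  k4: at (x, y) = (-0.324508, 0.311369), (dx/dtau, dy/dtau) = (1.759759, 0.602533); Gamma_xxx = 0.000000, Gamma_xxy = 0.000000, Gamma_xyy = -0.261500, Gamma_yxx = 0.000000, Gamma_yxy = 0.103354, Gamma_yyy = 0.000000; k4 = (1.759759, 0.602533, 0.094937, -0.219175)
  Y <- Y + (h/6)(k1 + 2k2 + 2k3 + k4): x = -0.3245, y = 0.3114, dx/dtau = 1.7598, dy/dtau = 0.6025
step 3:
  k1: at (x, y) = (-0.324508, 0.311367), (dx/dtau, dy/dtau) = (1.759759, 0.602533); Gamma_xxx = 0.000000, Gamma_xxy = 0.000000, Gamma_xyy = -0.261500, Gamma_yxx = 0.000000, Gamma_yxy = 0.103354, Gamma_yyy = 0.000000; k1 = (1.759759, 0.602533, 0.094937, -0.219175)
  k2: at (x, y) = (-0.280514, 0.326431), (dx/dtau, dy/dtau) = (1.762132, 0.597054); Gamma_xxx = 0.000000, Gamma_xxy = 0.000000, Gamma_xyy = -0.262689, Gamma_yxx = 0.000000, Gamma_yxy = 0.102886, Gamma_yyy = 0.000000; k2 = (1.762132, 0.597054, 0.093642, -0.216490)
  k3: at (x, y) = (-0.280454, 0.326294), (dx/dtau, dy/dtau) = (1.762100, 0.597121); Gamma_xxx = 0.000000, Gamma_xxy = 0.000000, Gamma_xyy = -0.262690, Gamma_yxx = 0.000000, Gamma_yxy = 0.102885, Gamma_yyy = 0.000000; k3 = (1.762100, 0.597121, 0.093663, -0.216509)
  k4: at (x, y) = (-0.236403, 0.341223), (dx/dtau, dy/dtau) = (1.764442, 0.591708); Gamma_xxx = 0.000000, Gamma_xxy = 0.000000, Gamma_xyy = -0.263881, Gamma_yxx = 0.000000, Gamma_yxy = 0.102421, Gamma_yyy = 0.000000; k4 = (1.764442, 0.591708, 0.092390, -0.213863)
  Y <- Y + (h/6)(k1 + 2k2 + 2k3 + k4): x = -0.2364, y = 0.3412, dx/dtau = 1.7644, dy/dtau = 0.5917
step 4:
  k1: at (x, y) = (-0.236402, 0.341222), (dx/dtau, dy/dtau) = (1.764441, 0.591708); Gamma_xxx = 0.000000, Gamma_xxy = 0.000000, Gamma_xyy = -0.263881, Gamma_yxx = 0.000000, Gamma_yxy = 0.102421, Gamma_yyy = 0.000000; k1 = (1.764441, 0.591708, 0.092390, -0.213863)
  k2: at (x, y) = (-0.192291, 0.356015), (dx/dtau, dy/dtau) = (1.766751, 0.586361); Gamma_xxx = 0.000000, Gamma_xxy = 0.000000, Gamma_xyy = -0.265073, Gamma_yxx = 0.000000, Gamma_yxy = 0.101961, Gamma_yyy = 0.000000; k2 = (1.766751, 0.586361, 0.091137, -0.211253)
  k3: at (x, y) = (-0.192233, 0.355881), (dx/dtau, dy/dtau) = (1.766720, 0.586427); Gamma_xxx = 0.000000, Gamma_xxy = 0.000000, Gamma_xyy = -0.265075, Gamma_yxx = 0.000000, Gamma_yxy = 0.101960, Gamma_yyy = 0.000000; k3 = (1.766720, 0.586427, 0.091158, -0.211272)
  k4: at (x, y) = (-0.148066, 0.370544), (dx/dtau, dy/dtau) = (1.768999, 0.581144); Gamma_xxx = 0.000000, Gamma_xxy = 0.000000, Gamma_xyy = -0.266268, Gamma_yxx = 0.000000, Gamma_yxy = 0.101503, Gamma_yyy = 0.000000; k4 = (1.768999, 0.581144, 0.089927, -0.208699)
  Y <- Y + (h/6)(k1 + 2k2 + 2k3 + k4): x = -0.1481, y = 0.3705, dx/dtau = 1.7690, dy/dtau = 0.5811


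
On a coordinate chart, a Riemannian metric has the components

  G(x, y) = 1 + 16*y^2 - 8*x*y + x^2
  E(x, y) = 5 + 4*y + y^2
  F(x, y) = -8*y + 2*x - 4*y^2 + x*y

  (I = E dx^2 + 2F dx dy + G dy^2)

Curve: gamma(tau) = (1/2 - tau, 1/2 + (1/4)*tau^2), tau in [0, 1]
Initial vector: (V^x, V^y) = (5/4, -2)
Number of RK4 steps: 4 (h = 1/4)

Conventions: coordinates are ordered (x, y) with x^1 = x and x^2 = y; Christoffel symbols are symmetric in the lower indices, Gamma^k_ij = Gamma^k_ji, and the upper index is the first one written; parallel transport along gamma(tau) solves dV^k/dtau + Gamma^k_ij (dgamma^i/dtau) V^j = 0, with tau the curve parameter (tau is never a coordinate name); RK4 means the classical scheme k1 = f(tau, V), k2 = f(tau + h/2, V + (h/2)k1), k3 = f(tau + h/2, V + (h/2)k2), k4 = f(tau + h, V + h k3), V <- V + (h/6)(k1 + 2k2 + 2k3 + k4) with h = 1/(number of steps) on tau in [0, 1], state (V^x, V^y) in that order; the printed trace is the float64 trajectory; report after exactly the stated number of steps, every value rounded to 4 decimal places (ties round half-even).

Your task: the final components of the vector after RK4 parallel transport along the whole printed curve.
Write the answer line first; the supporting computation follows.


Answer: V^x = 0.5632, V^y = -1.3835

gamma'(tau) = (-1, (1/2)*tau); f(tau, V)^k = -Gamma^k_ij(gamma(tau)) gamma'^i(tau) V^j; h = 1/4; intermediate values shown to 6 dp
curve data and Christoffel symbols at the stage parameters:
  tau = 0.000000: gamma = (0.500000, 0.500000), gamma' = (-1.000000, 0.000000); Gamma_xxx = 0.000000, Gamma_xxy = 0.263158, Gamma_xyy = -1.052632, Gamma_yxx = 0.000000, Gamma_yxy = -0.157895, Gamma_yyy = 0.631579
  tau = 0.125000: gamma = (0.375000, 0.503906), gamma' = (-1.000000, 0.062500); Gamma_xxx = 0.000000, Gamma_xxy = 0.251366, Gamma_xyy = -1.005464, Gamma_yxx = 0.000000, Gamma_yxy = -0.164702, Gamma_yyy = 0.658806
  tau = 0.250000: gamma = (0.250000, 0.515625), gamma' = (-1.000000, 0.125000); Gamma_xxx = 0.000000, Gamma_xxy = 0.237021, Gamma_xyy = -0.948083, Gamma_yxx = 0.000000, Gamma_yxy = -0.170773, Gamma_yyy = 0.683091
  tau = 0.375000: gamma = (0.125000, 0.535156), gamma' = (-1.000000, 0.187500); Gamma_xxx = 0.000000, Gamma_xxy = 0.220645, Gamma_xyy = -0.882579, Gamma_yxx = 0.000000, Gamma_yxy = -0.175428, Gamma_yyy = 0.701712
  tau = 0.500000: gamma = (0.000000, 0.562500), gamma' = (-1.000000, 0.250000); Gamma_xxx = 0.000000, Gamma_xxy = 0.202908, Gamma_xyy = -0.811630, Gamma_yxx = 0.000000, Gamma_yxy = -0.178163, Gamma_yyy = 0.712651
  tau = 0.625000: gamma = (-0.125000, 0.597656), gamma' = (-1.000000, 0.312500); Gamma_xxx = 0.000000, Gamma_xxy = 0.184543, Gamma_xyy = -0.738170, Gamma_yxx = 0.000000, Gamma_yxy = -0.178715, Gamma_yyy = 0.714860
  tau = 0.750000: gamma = (-0.250000, 0.640625), gamma' = (-1.000000, 0.375000); Gamma_xxx = 0.000000, Gamma_xxy = 0.166254, Gamma_xyy = -0.665017, Gamma_yxx = 0.000000, Gamma_yxy = -0.177075, Gamma_yyy = 0.708302
  tau = 0.875000: gamma = (-0.375000, 0.691406), gamma' = (-1.000000, 0.437500); Gamma_xxx = 0.000000, Gamma_xxy = 0.148637, Gamma_xyy = -0.594550, Gamma_yxx = 0.000000, Gamma_yxy = -0.173446, Gamma_yyy = 0.693785
  tau = 1.000000: gamma = (-0.500000, 0.750000), gamma' = (-1.000000, 0.500000); Gamma_xxx = 0.000000, Gamma_xxy = 0.132132, Gamma_xyy = -0.528529, Gamma_yxx = 0.000000, Gamma_yxy = -0.168168, Gamma_yyy = 0.672673
step 0: V^x = 1.2500, V^y = -2.0000
step 1: k1 = (-0.526316, 0.315789), k2 = (-0.634616, 0.415817), k3 = (-0.630475, 0.413104), k4 = (-0.706709, 0.509182); V <- V + (h/6)(k1 + 2k2 + 2k3 + k4): V^x = 1.0932, V^y = -1.8965
step 2: k1 = (-0.706671, 0.509154), k2 = (-0.749309, 0.595753), k3 = (-0.744909, 0.592254), k4 = (-0.755570, 0.663427); V <- V + (h/6)(k1 + 2k2 + 2k3 + k4): V^x = 0.9078, V^y = -1.7487
step 3: k1 = (-0.755693, 0.663535), k2 = (-0.738556, 0.715233), k3 = (-0.735996, 0.712754), k4 = (-0.697880, 0.743304); V <- V + (h/6)(k1 + 2k2 + 2k3 + k4): V^x = 0.7243, V^y = -1.5711
step 4: k1 = (-0.698152, 0.743593), k2 = (-0.645614, 0.753372), k3 = (-0.645541, 0.753288), k4 = (-0.585308, 0.744938); V <- V + (h/6)(k1 + 2k2 + 2k3 + k4): V^x = 0.5632, V^y = -1.3835


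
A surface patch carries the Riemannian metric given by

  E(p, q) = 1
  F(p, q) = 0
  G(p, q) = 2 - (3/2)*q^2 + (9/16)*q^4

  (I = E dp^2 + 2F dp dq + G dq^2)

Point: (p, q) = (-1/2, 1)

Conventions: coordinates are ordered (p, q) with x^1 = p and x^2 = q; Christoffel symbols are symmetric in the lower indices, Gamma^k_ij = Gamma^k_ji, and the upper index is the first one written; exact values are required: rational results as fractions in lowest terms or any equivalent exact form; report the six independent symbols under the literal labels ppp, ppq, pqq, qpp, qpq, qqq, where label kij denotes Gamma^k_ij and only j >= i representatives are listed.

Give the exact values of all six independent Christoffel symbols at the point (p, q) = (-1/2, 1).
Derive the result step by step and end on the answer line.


E = 1, F = 0, G = 17/16 at the point
E_p = 0, E_q = 0, F_p = 0, F_q = 0, G_p = 0, G_q = -3/4
EG - F^2 = 17/16;  g^inv = (16/17) * [[17/16, 0], [0, 1]]
first-kind symbols [ij,l] = (1/2)(d_i g_jl + d_j g_il - d_l g_ij): [pp,p] = E_p/2 = 0, [pp,q] = F_p - E_q/2 = 0, [pq,p] = E_q/2 = 0, [pq,q] = G_p/2 = 0, [qq,p] = F_q - G_p/2 = 0, [qq,q] = G_q/2 = -3/8
Gamma^p_ij = (G*[ij,p] - F*[ij,q])/(EG - F^2), Gamma^q_ij = (E*[ij,q] - F*[ij,p])/(EG - F^2)

Answer: Gamma_ppp = 0, Gamma_ppq = 0, Gamma_pqq = 0, Gamma_qpp = 0, Gamma_qpq = 0, Gamma_qqq = -6/17


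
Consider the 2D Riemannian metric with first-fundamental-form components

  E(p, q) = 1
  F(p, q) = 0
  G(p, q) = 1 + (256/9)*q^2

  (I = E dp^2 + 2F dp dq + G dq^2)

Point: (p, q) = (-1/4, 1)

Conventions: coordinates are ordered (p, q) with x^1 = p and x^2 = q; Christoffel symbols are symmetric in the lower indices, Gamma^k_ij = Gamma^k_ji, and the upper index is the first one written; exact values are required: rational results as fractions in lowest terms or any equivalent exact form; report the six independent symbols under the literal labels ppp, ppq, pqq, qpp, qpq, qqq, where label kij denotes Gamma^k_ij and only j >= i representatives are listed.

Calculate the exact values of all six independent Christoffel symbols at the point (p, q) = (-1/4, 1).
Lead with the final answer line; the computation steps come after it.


Answer: Gamma_ppp = 0, Gamma_ppq = 0, Gamma_pqq = 0, Gamma_qpp = 0, Gamma_qpq = 0, Gamma_qqq = 256/265

E = 1, F = 0, G = 265/9 at the point
E_p = 0, E_q = 0, F_p = 0, F_q = 0, G_p = 0, G_q = 512/9
EG - F^2 = 265/9;  g^inv = (9/265) * [[265/9, 0], [0, 1]]
first-kind symbols [ij,l] = (1/2)(d_i g_jl + d_j g_il - d_l g_ij): [pp,p] = E_p/2 = 0, [pp,q] = F_p - E_q/2 = 0, [pq,p] = E_q/2 = 0, [pq,q] = G_p/2 = 0, [qq,p] = F_q - G_p/2 = 0, [qq,q] = G_q/2 = 256/9
Gamma^p_ij = (G*[ij,p] - F*[ij,q])/(EG - F^2), Gamma^q_ij = (E*[ij,q] - F*[ij,p])/(EG - F^2)


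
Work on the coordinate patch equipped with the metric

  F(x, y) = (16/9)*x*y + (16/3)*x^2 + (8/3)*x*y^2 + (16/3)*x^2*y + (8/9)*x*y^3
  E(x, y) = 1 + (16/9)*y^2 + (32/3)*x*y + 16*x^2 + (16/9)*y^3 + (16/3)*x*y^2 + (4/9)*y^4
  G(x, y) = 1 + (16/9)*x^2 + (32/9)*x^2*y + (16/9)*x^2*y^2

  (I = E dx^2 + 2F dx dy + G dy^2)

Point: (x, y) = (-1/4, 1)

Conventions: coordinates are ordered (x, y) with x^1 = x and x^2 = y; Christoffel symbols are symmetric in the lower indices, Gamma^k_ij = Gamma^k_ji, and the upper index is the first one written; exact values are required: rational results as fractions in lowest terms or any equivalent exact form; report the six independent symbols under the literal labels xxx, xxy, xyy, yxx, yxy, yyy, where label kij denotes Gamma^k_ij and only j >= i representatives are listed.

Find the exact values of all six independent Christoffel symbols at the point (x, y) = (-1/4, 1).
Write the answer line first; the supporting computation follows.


Answer: Gamma_xxx = 18/11, Gamma_xxy = 12/11, Gamma_xyy = -3/22, Gamma_yxx = -12/11, Gamma_yxy = -8/11, Gamma_yyy = 1/11

E = 2, F = -2/3, G = 13/9 at the point
E_x = 8, E_y = 16/3, F_x = 0, F_y = -19/9, G_x = -32/9, G_y = 4/9
EG - F^2 = 22/9;  g^inv = (9/22) * [[13/9, 2/3], [2/3, 2]]
first-kind symbols [ij,l] = (1/2)(d_i g_jl + d_j g_il - d_l g_ij): [xx,x] = E_x/2 = 4, [xx,y] = F_x - E_y/2 = -8/3, [xy,x] = E_y/2 = 8/3, [xy,y] = G_x/2 = -16/9, [yy,x] = F_y - G_x/2 = -1/3, [yy,y] = G_y/2 = 2/9
Gamma^x_ij = (G*[ij,x] - F*[ij,y])/(EG - F^2), Gamma^y_ij = (E*[ij,y] - F*[ij,x])/(EG - F^2)


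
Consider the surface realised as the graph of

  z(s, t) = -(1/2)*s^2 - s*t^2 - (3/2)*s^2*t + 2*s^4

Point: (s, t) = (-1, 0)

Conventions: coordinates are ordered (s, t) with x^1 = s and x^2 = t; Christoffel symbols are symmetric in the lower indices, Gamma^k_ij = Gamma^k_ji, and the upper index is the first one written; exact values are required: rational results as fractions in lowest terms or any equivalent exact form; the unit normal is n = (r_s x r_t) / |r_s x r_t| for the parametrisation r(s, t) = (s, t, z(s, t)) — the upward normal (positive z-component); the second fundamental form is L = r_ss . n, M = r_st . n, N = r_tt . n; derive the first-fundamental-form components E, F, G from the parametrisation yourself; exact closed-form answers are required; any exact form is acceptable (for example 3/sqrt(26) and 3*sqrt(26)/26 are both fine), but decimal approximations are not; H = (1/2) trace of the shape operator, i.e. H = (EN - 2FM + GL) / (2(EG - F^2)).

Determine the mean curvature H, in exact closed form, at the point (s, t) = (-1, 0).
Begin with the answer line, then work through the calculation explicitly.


Answer: H = 447*sqrt(209)/43681

z_s = -7, z_t = -3/2, z_ss = 23, z_st = 3, z_tt = 2
E = 50, F = 21/2, G = 13/4; answer radicand W^2 = 209/4
unnormalised second-form numerators: l = 23, m = 3, n = 2; L = l/sqrt(209/4), and similarly M = m/sqrt(W^2), N = n/sqrt(W^2)
H = (E*n - 2*F*m + G*l) / (2*(EG - F^2)*sqrt(W^2)); E*n - 2*F*m + G*l = 447/4, EG - F^2 = 209/4, so H = (447/418)/sqrt(209/4)


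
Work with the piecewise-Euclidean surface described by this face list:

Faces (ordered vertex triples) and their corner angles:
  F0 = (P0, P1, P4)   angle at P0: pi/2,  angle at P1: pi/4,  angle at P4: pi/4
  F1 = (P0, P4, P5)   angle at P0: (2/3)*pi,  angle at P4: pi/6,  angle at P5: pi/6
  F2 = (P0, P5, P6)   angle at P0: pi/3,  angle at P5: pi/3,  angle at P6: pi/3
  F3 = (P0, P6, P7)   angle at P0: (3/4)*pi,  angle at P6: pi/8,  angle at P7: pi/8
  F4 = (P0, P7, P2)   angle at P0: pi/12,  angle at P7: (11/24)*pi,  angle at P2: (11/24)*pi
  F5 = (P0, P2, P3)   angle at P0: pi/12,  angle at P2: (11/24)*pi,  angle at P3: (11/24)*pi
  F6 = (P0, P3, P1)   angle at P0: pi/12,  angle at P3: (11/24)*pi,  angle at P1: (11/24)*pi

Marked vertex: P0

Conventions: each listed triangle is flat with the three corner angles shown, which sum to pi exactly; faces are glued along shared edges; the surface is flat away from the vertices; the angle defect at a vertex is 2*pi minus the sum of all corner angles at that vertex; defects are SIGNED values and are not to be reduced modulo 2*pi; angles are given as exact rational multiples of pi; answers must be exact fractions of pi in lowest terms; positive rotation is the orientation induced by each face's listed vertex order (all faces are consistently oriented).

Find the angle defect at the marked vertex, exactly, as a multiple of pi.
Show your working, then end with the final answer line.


Sum of corner angles at P0: (5/2)*pi
defect = 2*pi - (5/2)*pi

Answer: defect(P0) = -pi/2


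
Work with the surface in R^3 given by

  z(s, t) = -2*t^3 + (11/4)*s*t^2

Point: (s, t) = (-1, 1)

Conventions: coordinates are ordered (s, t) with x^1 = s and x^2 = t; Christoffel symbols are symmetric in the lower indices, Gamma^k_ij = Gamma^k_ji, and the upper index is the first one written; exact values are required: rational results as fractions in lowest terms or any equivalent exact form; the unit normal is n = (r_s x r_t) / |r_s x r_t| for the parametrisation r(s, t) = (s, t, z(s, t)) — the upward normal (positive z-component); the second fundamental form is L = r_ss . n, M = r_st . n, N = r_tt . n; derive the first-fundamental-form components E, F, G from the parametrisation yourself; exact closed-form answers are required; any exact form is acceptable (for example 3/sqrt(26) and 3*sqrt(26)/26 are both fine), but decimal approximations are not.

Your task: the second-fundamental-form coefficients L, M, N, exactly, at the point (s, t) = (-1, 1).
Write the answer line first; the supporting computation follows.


Answer: L = 0, M = 22*sqrt(2253)/2253, N = -70*sqrt(2253)/2253

z_s = 11/4, z_t = -23/2, z_ss = 0, z_st = 11/2, z_tt = -35/2
E = 137/16, F = -253/8, G = 533/4; answer radicand W^2 = 2253/16
unnormalised second-form numerators: l = 0, m = 11/2, n = -35/2; L = l/sqrt(2253/16), and similarly M = m/sqrt(W^2), N = n/sqrt(W^2)


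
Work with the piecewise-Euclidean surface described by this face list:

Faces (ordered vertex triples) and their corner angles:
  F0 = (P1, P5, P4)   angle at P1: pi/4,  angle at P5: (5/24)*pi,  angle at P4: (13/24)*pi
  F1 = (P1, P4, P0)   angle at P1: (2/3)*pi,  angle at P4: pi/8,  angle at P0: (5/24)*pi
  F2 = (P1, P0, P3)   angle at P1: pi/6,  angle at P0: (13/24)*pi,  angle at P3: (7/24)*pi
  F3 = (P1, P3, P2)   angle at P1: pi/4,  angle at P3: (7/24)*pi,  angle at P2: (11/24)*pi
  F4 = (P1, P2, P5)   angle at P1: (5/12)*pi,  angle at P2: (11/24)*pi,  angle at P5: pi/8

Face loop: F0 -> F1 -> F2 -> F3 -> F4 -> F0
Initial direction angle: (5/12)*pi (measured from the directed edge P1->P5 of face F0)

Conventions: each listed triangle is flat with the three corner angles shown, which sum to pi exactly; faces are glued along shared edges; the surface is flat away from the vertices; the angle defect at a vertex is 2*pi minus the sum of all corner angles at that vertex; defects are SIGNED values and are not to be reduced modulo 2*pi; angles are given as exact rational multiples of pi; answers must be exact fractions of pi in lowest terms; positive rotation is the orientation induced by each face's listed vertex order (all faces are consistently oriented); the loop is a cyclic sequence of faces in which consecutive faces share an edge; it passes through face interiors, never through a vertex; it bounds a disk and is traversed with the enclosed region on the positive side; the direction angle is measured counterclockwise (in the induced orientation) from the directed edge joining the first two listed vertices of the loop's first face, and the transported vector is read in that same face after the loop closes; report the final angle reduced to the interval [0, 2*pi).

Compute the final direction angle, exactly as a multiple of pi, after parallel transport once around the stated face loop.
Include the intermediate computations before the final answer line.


enclosed vertex P1: corner angles sum to (7/4)*pi, defect = 2*pi - (7/4)*pi = pi/4
adding the enclosed defects to the starting angle (mod 2*pi, induced orientation) gives the holonomy
final angle = (5/12)*pi + pi/4 = (2/3)*pi (mod 2*pi)

Answer: final direction angle = (2/3)*pi


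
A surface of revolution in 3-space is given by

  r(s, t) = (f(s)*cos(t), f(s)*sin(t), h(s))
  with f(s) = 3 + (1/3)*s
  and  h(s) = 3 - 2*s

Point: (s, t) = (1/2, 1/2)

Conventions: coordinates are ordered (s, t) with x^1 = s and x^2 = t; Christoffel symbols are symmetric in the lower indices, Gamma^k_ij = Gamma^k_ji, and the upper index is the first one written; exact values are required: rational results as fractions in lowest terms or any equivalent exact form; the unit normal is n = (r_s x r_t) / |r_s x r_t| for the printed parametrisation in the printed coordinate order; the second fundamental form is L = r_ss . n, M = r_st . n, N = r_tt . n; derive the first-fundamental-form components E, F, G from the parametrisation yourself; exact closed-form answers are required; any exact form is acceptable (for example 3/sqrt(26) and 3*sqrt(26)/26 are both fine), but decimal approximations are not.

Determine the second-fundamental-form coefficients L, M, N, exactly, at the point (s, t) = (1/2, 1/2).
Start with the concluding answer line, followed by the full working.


Answer: L = 0, M = 0, N = -19*sqrt(37)/37

f = 19/6, f' = 1/3, f'' = 0, h' = -2, h'' = 0
E = 37/9, F = 0, G = 361/36; answer radicand W^2 = 37/9
unnormalised second-form numerators: l = 0, m = 0, n = -19/3; L = l/sqrt(37/9), and similarly M = m/sqrt(W^2), N = n/sqrt(W^2)


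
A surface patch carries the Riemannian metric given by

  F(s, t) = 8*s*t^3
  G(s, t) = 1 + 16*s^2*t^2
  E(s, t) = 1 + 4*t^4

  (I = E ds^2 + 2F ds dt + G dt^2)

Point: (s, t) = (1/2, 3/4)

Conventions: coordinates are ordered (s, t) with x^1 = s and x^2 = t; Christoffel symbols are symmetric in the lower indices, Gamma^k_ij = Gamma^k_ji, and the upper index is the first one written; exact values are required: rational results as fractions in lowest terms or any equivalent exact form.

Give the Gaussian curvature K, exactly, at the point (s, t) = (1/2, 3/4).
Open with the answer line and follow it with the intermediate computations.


Answer: K = -36864/83521

E = 145/64, F = 27/16, G = 13/4, EG - F^2 = 289/64 at the point
E_s = 0, E_t = 27/4, F_s = 27/8, F_t = 27/4, G_s = 9, G_t = 6
E_tt = 27, F_st = 27/2, G_ss = 18
Using the Brioschi determinant formula for K from the metric derivatives:
M1 = [[-E_tt/2 + F_st - G_ss/2, E_s/2, F_s - E_t/2], [F_t - G_s/2, E, F], [G_t/2, F, G]] = [[-9, 0, 0], [9/4, 145/64, 27/16], [3, 27/16, 13/4]]; det M1 = -2601/64
M2 = [[0, E_t/2, G_s/2], [E_t/2, E, F], [G_s/2, F, G]] = [[0, 27/8, 9/2], [27/8, 145/64, 27/16], [9/2, 27/16, 13/4]]; det M2 = -2025/64
det M1 - det M2 = -9; K = -9 / (289/64)^2 = -36864/83521


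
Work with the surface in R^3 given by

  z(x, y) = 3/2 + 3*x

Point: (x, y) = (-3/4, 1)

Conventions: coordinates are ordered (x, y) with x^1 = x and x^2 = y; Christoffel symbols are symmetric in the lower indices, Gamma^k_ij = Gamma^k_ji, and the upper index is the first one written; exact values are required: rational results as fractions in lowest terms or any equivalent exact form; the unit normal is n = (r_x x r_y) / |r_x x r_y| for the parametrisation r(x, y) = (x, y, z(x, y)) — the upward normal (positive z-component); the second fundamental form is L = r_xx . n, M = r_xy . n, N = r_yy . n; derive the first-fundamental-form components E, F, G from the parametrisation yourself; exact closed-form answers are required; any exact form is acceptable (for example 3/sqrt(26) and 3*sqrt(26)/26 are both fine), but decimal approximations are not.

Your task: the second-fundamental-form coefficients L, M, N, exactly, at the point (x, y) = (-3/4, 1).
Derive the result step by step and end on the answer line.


z_x = 3, z_y = 0, z_xx = 0, z_xy = 0, z_yy = 0
E = 10, F = 0, G = 1; answer radicand W^2 = 10
unnormalised second-form numerators: l = 0, m = 0, n = 0; L = l/sqrt(10), and similarly M = m/sqrt(W^2), N = n/sqrt(W^2)

Answer: L = 0, M = 0, N = 0


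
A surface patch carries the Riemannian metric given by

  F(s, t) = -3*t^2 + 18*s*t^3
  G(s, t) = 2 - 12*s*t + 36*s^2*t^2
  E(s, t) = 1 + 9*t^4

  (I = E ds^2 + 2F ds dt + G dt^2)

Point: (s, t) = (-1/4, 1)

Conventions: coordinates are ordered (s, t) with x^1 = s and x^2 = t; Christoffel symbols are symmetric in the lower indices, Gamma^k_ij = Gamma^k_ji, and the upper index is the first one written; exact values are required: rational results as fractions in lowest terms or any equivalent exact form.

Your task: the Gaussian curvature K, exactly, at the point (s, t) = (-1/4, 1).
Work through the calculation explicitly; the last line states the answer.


E = 10, F = -15/2, G = 29/4, EG - F^2 = 65/4 at the point
E_s = 0, E_t = 36, F_s = 18, F_t = -39/2, G_s = -30, G_t = 15/2
E_tt = 108, F_st = 54, G_ss = 72
Brioschi: K = (det M1 - det M2) / (EG - F^2)^2 with the standard first/second-derivative matrices M1, M2.
M1 = [[-E_tt/2 + F_st - G_ss/2, E_s/2, F_s - E_t/2], [F_t - G_s/2, E, F], [G_t/2, F, G]] = [[-36, 0, 0], [-9/2, 10, -15/2], [15/4, -15/2, 29/4]]; det M1 = -585
M2 = [[0, E_t/2, G_s/2], [E_t/2, E, F], [G_s/2, F, G]] = [[0, 18, -15], [18, 10, -15/2], [-15, -15/2, 29/4]]; det M2 = -549
det M1 - det M2 = -36; K = -36 / (65/4)^2 = -576/4225

Answer: K = -576/4225


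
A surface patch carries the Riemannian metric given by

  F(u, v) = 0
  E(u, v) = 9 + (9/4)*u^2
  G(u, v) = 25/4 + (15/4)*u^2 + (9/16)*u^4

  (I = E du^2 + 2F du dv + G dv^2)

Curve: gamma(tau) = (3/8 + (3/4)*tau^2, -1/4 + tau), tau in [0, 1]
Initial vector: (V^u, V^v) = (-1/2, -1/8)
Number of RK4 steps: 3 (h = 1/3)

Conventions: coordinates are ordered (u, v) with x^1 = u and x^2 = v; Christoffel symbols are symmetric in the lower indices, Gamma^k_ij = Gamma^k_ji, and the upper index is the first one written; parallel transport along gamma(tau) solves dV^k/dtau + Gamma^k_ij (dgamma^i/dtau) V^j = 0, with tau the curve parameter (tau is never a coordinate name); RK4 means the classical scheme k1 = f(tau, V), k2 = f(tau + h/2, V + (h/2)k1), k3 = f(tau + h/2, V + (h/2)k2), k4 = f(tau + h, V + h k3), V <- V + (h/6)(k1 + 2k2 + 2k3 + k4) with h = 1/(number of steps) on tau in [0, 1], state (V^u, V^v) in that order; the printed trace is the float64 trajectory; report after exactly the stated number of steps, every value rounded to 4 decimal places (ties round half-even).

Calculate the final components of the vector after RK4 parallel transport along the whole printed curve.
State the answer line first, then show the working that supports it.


Answer: V^u = -0.4518, V^v = 0.0376

gamma'(tau) = ((3/2)*tau, 1); f(tau, V)^k = -Gamma^k_ij(gamma(tau)) gamma'^i(tau) V^j; h = 1/3; intermediate values shown to 6 dp
curve data and Christoffel symbols at the stage parameters:
  tau = 0.000000: gamma = (0.375000, -0.250000), gamma' = (0.000000, 1.000000); Gamma_uuu = 0.090566, Gamma_uuv = 0.000000, Gamma_uvv = -0.157311, Gamma_vuu = 0.000000, Gamma_vuv = 0.215892, Gamma_vvv = 0.000000
  tau = 0.166667: gamma = (0.395833, -0.083333), gamma' = (0.250000, 1.000000); Gamma_uuu = 0.095228, Gamma_uuv = 0.000000, Gamma_uvv = -0.166174, Gamma_vuu = 0.000000, Gamma_vuv = 0.226837, Gamma_vvv = 0.000000
  tau = 0.333333: gamma = (0.458333, 0.083333), gamma' = (0.500000, 1.000000); Gamma_uuu = 0.108866, Gamma_uuv = 0.000000, Gamma_uvv = -0.192878, Gamma_vuu = 0.000000, Gamma_vuv = 0.258697, Gamma_vvv = 0.000000
  tau = 0.500000: gamma = (0.562500, 0.250000), gamma' = (0.750000, 1.000000); Gamma_uuu = 0.130317, Gamma_uuv = 0.000000, Gamma_uvv = -0.237811, Gamma_vuu = 0.000000, Gamma_vuv = 0.308241, Gamma_vvv = 0.000000
  tau = 0.666667: gamma = (0.708333, 0.416667), gamma' = (1.000000, 1.000000); Gamma_uuu = 0.157347, Gamma_uuv = 0.000000, Gamma_uvv = -0.301718, Gamma_vuu = 0.000000, Gamma_vuv = 0.369398, Gamma_vvv = 0.000000
  tau = 0.833333: gamma = (0.895833, 0.583333), gamma' = (1.250000, 1.000000); Gamma_uuu = 0.186534, Gamma_uuv = 0.000000, Gamma_uvv = -0.385739, Gamma_vuu = 0.000000, Gamma_vuv = 0.433204, Gamma_vvv = 0.000000
  tau = 1.000000: gamma = (1.125000, 0.750000), gamma' = (1.500000, 1.000000); Gamma_uuu = 0.213650, Gamma_uuv = 0.000000, Gamma_uvv = -0.491283, Gamma_vuu = 0.000000, Gamma_vuv = 0.489241, Gamma_vvv = 0.000000
step 0: V^u = -0.5000, V^v = -0.1250
step 1: k1 = (-0.019664, 0.107946), k2 = (-0.005801, 0.120231), k3 = (-0.005515, 0.119590), k4 = (0.010896, 0.140836); V <- V + (h/6)(k1 + 2k2 + 2k3 + k4): V^u = -0.5017, V^v = -0.0845
step 2: k1 = (0.011007, 0.140734), k2 = (0.034335, 0.168213), k3 = (0.035044, 0.165955), k4 = (0.068296, 0.191820); V <- V + (h/6)(k1 + 2k2 + 2k3 + k4): V^u = -0.4896, V^v = -0.0289
step 3: k1 = (0.068314, 0.191554), k2 = (0.112668, 0.205554), k3 = (0.111844, 0.201088), k4 = (0.163685, 0.193346); V <- V + (h/6)(k1 + 2k2 + 2k3 + k4): V^u = -0.4518, V^v = 0.0376


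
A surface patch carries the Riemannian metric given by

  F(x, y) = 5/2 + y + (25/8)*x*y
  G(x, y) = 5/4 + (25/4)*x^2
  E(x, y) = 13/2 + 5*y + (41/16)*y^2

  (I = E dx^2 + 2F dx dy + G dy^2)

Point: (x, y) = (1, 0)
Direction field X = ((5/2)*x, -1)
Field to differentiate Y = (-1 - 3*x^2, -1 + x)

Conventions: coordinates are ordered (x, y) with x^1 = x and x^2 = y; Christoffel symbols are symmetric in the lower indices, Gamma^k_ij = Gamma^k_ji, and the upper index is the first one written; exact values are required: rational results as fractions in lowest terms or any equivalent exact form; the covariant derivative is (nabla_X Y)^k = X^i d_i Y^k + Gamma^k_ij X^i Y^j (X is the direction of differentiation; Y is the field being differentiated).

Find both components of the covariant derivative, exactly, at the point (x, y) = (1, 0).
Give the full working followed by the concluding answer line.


E = 13/2, F = 5/2, G = 15/2 at the point
E_x = 0, E_y = 5, F_x = 0, F_y = 33/8, G_x = 25/2, G_y = 0
EG - F^2 = 85/2;  g^inv = (2/85) * [[15/2, -5/2], [-5/2, 13/2]]
first-kind symbols [ij,l] = (1/2)(d_i g_jl + d_j g_il - d_l g_ij): [xx,x] = E_x/2 = 0, [xx,y] = F_x - E_y/2 = -5/2, [xy,x] = E_y/2 = 5/2, [xy,y] = G_x/2 = 25/4, [yy,x] = F_y - G_x/2 = -17/8, [yy,y] = G_y/2 = 0
Gamma^x_ij = (G*[ij,x] - F*[ij,y])/(EG - F^2), Gamma^y_ij = (E*[ij,y] - F*[ij,x])/(EG - F^2)
Gamma_xxx = 5/34, Gamma_xxy = 5/68, Gamma_xyy = -3/8, Gamma_yxx = -13/34, Gamma_yxy = 55/68, Gamma_yyy = 1/8
X = (5/2, -1), Y = (-4, 0) at the point

Answer: (nabla_X Y)^x = -275/17, (nabla_X Y)^y = 325/34
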